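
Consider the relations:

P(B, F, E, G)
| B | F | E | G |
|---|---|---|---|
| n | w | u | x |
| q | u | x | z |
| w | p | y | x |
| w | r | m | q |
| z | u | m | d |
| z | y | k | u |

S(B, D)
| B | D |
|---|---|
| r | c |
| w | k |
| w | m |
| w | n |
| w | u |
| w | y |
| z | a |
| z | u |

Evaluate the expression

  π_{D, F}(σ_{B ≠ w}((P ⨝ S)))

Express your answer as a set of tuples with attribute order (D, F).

Natural join on B: {(w, p, y, x, k), (w, p, y, x, m), (w, p, y, x, n), (w, p, y, x, u), (w, p, y, x, y), (w, r, m, q, k), (w, r, m, q, m), (w, r, m, q, n), (w, r, m, q, u), (w, r, m, q, y), (z, u, m, d, a), (z, u, m, d, u), (z, y, k, u, a), (z, y, k, u, u)}
σ[B ≠ w]: keep tuples satisfying B ≠ w → {(z, u, m, d, a), (z, u, m, d, u), (z, y, k, u, a), (z, y, k, u, u)}
Projecting to D, F: {(a, u), (a, y), (u, u), (u, y)}

{(a, u), (a, y), (u, u), (u, y)}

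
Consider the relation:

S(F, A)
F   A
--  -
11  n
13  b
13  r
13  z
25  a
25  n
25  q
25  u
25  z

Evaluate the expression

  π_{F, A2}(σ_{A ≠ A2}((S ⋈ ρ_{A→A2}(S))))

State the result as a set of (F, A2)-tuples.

{(13, b), (13, r), (13, z), (25, a), (25, n), (25, q), (25, u), (25, z)}

ρ[A→A2]: schema becomes (F, A2); tuples unchanged.
S ⋈ ρ_{A→A2}(S) (natural join on F): {(11, n, n), (13, b, b), (13, b, r), (13, b, z), (13, r, b), (13, r, r), (13, r, z), (13, z, b), (13, z, r), (13, z, z), (25, a, a), (25, a, n), (25, a, q), (25, a, u), (25, a, z), (25, n, a), (25, n, n), (25, n, q), (25, n, u), (25, n, z), (25, q, a), (25, q, n), (25, q, q), (25, q, u), (25, q, z), (25, u, a), (25, u, n), (25, u, q), (25, u, u), (25, u, z), (25, z, a), (25, z, n), (25, z, q), (25, z, u), (25, z, z)}
Selection A ≠ A2: {(13, b, r), (13, b, z), (13, r, b), (13, r, z), (13, z, b), (13, z, r), (25, a, n), (25, a, q), (25, a, u), (25, a, z), (25, n, a), (25, n, q), (25, n, u), (25, n, z), (25, q, a), (25, q, n), (25, q, u), (25, q, z), (25, u, a), (25, u, n), (25, u, q), (25, u, z), (25, z, a), (25, z, n), (25, z, q), (25, z, u)}
π_{F, A2} gives {(13, b), (13, r), (13, z), (25, a), (25, n), (25, q), (25, u), (25, z)} (18 duplicate(s) eliminated).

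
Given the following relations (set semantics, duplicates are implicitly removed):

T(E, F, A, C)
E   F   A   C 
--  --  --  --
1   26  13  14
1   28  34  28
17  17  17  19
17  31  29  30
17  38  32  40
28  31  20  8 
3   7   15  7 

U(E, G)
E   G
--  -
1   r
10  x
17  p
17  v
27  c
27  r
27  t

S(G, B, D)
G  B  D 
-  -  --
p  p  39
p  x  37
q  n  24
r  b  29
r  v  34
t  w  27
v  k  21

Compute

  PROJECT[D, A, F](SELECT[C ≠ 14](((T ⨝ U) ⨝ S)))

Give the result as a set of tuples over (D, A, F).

T ⋈ U (natural join on E): {(1, 26, 13, 14, r), (1, 28, 34, 28, r), (17, 17, 17, 19, p), (17, 17, 17, 19, v), (17, 31, 29, 30, p), (17, 31, 29, 30, v), (17, 38, 32, 40, p), (17, 38, 32, 40, v)}
(T ⨝ U) ⋈ S (natural join on G): {(1, 26, 13, 14, r, b, 29), (1, 26, 13, 14, r, v, 34), (1, 28, 34, 28, r, b, 29), (1, 28, 34, 28, r, v, 34), (17, 17, 17, 19, p, p, 39), (17, 17, 17, 19, p, x, 37), (17, 17, 17, 19, v, k, 21), (17, 31, 29, 30, p, p, 39), (17, 31, 29, 30, p, x, 37), (17, 31, 29, 30, v, k, 21), (17, 38, 32, 40, p, p, 39), (17, 38, 32, 40, p, x, 37), (17, 38, 32, 40, v, k, 21)}
σ[C ≠ 14]: keep tuples satisfying C ≠ 14 → {(1, 28, 34, 28, r, b, 29), (1, 28, 34, 28, r, v, 34), (17, 17, 17, 19, p, p, 39), (17, 17, 17, 19, p, x, 37), (17, 17, 17, 19, v, k, 21), (17, 31, 29, 30, p, p, 39), (17, 31, 29, 30, p, x, 37), (17, 31, 29, 30, v, k, 21), (17, 38, 32, 40, p, p, 39), (17, 38, 32, 40, p, x, 37), (17, 38, 32, 40, v, k, 21)}
Keep only column(s) D, A, F: {(21, 17, 17), (21, 29, 31), (21, 32, 38), (29, 34, 28), (34, 34, 28), (37, 17, 17), (37, 29, 31), (37, 32, 38), (39, 17, 17), (39, 29, 31), (39, 32, 38)}

{(21, 17, 17), (21, 29, 31), (21, 32, 38), (29, 34, 28), (34, 34, 28), (37, 17, 17), (37, 29, 31), (37, 32, 38), (39, 17, 17), (39, 29, 31), (39, 32, 38)}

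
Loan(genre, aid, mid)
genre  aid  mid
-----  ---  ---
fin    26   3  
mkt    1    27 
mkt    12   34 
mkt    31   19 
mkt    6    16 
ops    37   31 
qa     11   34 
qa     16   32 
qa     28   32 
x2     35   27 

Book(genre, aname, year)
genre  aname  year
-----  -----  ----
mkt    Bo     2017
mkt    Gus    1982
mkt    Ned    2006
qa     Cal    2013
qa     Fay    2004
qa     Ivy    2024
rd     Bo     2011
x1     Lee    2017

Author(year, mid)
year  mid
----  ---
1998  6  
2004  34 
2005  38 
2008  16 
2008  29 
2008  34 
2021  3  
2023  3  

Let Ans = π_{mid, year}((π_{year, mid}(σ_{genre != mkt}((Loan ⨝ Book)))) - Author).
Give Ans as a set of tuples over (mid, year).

{(32, 2004), (32, 2013), (32, 2024), (34, 2013), (34, 2024)}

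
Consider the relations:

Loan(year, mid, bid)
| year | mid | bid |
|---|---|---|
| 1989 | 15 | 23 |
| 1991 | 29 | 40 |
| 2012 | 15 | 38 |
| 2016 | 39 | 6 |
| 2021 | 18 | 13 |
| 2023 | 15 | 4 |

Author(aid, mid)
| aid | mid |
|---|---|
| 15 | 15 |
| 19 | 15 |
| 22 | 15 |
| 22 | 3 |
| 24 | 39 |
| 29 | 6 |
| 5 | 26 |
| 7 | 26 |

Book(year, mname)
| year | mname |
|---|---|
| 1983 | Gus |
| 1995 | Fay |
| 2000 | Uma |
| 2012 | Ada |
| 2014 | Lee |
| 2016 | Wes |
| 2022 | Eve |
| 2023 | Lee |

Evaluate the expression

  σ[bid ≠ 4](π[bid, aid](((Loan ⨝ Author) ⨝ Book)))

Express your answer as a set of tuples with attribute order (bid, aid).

{(38, 15), (38, 19), (38, 22), (6, 24)}

Natural join on mid: {(1989, 15, 23, 15), (1989, 15, 23, 19), (1989, 15, 23, 22), (2012, 15, 38, 15), (2012, 15, 38, 19), (2012, 15, 38, 22), (2016, 39, 6, 24), (2023, 15, 4, 15), (2023, 15, 4, 19), (2023, 15, 4, 22)}
Natural join on year: {(2012, 15, 38, 15, Ada), (2012, 15, 38, 19, Ada), (2012, 15, 38, 22, Ada), (2016, 39, 6, 24, Wes), (2023, 15, 4, 15, Lee), (2023, 15, 4, 19, Lee), (2023, 15, 4, 22, Lee)}
π_{bid, aid} gives {(38, 15), (38, 19), (38, 22), (4, 15), (4, 19), (4, 22), (6, 24)}.
σ[bid ≠ 4]: keep tuples satisfying bid ≠ 4 → {(38, 15), (38, 19), (38, 22), (6, 24)}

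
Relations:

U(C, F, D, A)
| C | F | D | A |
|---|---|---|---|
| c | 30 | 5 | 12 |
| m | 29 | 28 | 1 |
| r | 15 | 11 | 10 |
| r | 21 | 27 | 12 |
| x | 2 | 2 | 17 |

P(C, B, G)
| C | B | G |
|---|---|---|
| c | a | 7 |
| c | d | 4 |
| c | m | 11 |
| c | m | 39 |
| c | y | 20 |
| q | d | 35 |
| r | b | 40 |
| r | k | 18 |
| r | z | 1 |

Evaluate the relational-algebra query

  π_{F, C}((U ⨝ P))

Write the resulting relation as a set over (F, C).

Joining U and P on C yields {(c, 30, 5, 12, a, 7), (c, 30, 5, 12, d, 4), (c, 30, 5, 12, m, 11), (c, 30, 5, 12, m, 39), (c, 30, 5, 12, y, 20), (r, 15, 11, 10, b, 40), (r, 15, 11, 10, k, 18), (r, 15, 11, 10, z, 1), (r, 21, 27, 12, b, 40), (r, 21, 27, 12, k, 18), (r, 21, 27, 12, z, 1)}.
Keep only column(s) F, C (8 duplicate(s) eliminated): {(15, r), (21, r), (30, c)}

{(15, r), (21, r), (30, c)}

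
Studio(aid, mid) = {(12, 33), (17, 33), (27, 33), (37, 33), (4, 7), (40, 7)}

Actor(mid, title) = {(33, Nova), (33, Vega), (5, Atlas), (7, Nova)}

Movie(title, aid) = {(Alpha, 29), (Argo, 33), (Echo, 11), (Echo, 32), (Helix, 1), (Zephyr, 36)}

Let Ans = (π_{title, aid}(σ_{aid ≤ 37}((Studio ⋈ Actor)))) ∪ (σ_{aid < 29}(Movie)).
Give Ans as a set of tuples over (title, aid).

Natural join on mid: {(12, 33, Nova), (12, 33, Vega), (17, 33, Nova), (17, 33, Vega), (27, 33, Nova), (27, 33, Vega), (37, 33, Nova), (37, 33, Vega), (4, 7, Nova), (40, 7, Nova)}
σ[aid ≤ 37]: keep tuples satisfying aid ≤ 37 → {(12, 33, Nova), (12, 33, Vega), (17, 33, Nova), (17, 33, Vega), (27, 33, Nova), (27, 33, Vega), (37, 33, Nova), (37, 33, Vega), (4, 7, Nova)}
π[title, aid]: project onto (title, aid) → {(Nova, 12), (Nova, 17), (Nova, 27), (Nova, 37), (Nova, 4), (Vega, 12), (Vega, 17), (Vega, 27), (Vega, 37)}
σ[aid < 29]: keep tuples satisfying aid < 29 → {(Echo, 11), (Helix, 1)}
Taking the union: {(Echo, 11), (Helix, 1), (Nova, 12), (Nova, 17), (Nova, 27), (Nova, 37), (Nova, 4), (Vega, 12), (Vega, 17), (Vega, 27), (Vega, 37)}

{(Echo, 11), (Helix, 1), (Nova, 12), (Nova, 17), (Nova, 27), (Nova, 37), (Nova, 4), (Vega, 12), (Vega, 17), (Vega, 27), (Vega, 37)}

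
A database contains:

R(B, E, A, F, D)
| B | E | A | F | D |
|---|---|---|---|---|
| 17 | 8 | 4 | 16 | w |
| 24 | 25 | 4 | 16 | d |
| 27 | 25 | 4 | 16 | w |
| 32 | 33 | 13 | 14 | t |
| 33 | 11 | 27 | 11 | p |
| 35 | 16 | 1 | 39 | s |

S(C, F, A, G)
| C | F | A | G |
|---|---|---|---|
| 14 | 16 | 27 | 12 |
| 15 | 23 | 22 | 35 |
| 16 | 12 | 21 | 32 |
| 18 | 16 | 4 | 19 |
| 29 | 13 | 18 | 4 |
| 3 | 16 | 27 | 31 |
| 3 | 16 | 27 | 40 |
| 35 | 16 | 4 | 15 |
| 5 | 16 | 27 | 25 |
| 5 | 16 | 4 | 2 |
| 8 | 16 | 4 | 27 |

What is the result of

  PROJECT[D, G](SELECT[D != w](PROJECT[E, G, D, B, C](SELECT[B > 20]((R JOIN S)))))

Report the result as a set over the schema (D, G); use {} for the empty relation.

{(d, 15), (d, 19), (d, 2), (d, 27)}

R ⋈ S (natural join on A, F): {(17, 8, 4, 16, w, 18, 19), (17, 8, 4, 16, w, 35, 15), (17, 8, 4, 16, w, 5, 2), (17, 8, 4, 16, w, 8, 27), (24, 25, 4, 16, d, 18, 19), (24, 25, 4, 16, d, 35, 15), (24, 25, 4, 16, d, 5, 2), (24, 25, 4, 16, d, 8, 27), (27, 25, 4, 16, w, 18, 19), (27, 25, 4, 16, w, 35, 15), (27, 25, 4, 16, w, 5, 2), (27, 25, 4, 16, w, 8, 27)}
Selection B > 20: {(24, 25, 4, 16, d, 18, 19), (24, 25, 4, 16, d, 35, 15), (24, 25, 4, 16, d, 5, 2), (24, 25, 4, 16, d, 8, 27), (27, 25, 4, 16, w, 18, 19), (27, 25, 4, 16, w, 35, 15), (27, 25, 4, 16, w, 5, 2), (27, 25, 4, 16, w, 8, 27)}
π[E, G, D, B, C]: project onto (E, G, D, B, C) → {(25, 15, d, 24, 35), (25, 15, w, 27, 35), (25, 19, d, 24, 18), (25, 19, w, 27, 18), (25, 2, d, 24, 5), (25, 2, w, 27, 5), (25, 27, d, 24, 8), (25, 27, w, 27, 8)}
Selection D != w: {(25, 15, d, 24, 35), (25, 19, d, 24, 18), (25, 2, d, 24, 5), (25, 27, d, 24, 8)}
π[D, G]: project onto (D, G) → {(d, 15), (d, 19), (d, 2), (d, 27)}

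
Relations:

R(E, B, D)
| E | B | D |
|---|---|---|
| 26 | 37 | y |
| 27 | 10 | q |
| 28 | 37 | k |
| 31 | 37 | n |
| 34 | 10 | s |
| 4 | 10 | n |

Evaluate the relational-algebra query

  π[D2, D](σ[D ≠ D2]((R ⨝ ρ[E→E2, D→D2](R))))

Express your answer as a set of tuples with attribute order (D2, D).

ρ[E→E2, D→D2]: schema becomes (E2, B, D2); tuples unchanged.
Natural join on B: {(26, 37, y, 26, y), (26, 37, y, 28, k), (26, 37, y, 31, n), (27, 10, q, 27, q), (27, 10, q, 34, s), (27, 10, q, 4, n), (28, 37, k, 26, y), (28, 37, k, 28, k), (28, 37, k, 31, n), (31, 37, n, 26, y), (31, 37, n, 28, k), (31, 37, n, 31, n), (34, 10, s, 27, q), (34, 10, s, 34, s), (34, 10, s, 4, n), (4, 10, n, 27, q), (4, 10, n, 34, s), (4, 10, n, 4, n)}
σ[D ≠ D2]: keep tuples satisfying D ≠ D2 → {(26, 37, y, 28, k), (26, 37, y, 31, n), (27, 10, q, 34, s), (27, 10, q, 4, n), (28, 37, k, 26, y), (28, 37, k, 31, n), (31, 37, n, 26, y), (31, 37, n, 28, k), (34, 10, s, 27, q), (34, 10, s, 4, n), (4, 10, n, 27, q), (4, 10, n, 34, s)}
π_{D2, D} gives {(k, n), (k, y), (n, k), (n, q), (n, s), (n, y), (q, n), (q, s), (s, n), (s, q), (y, k), (y, n)}.

{(k, n), (k, y), (n, k), (n, q), (n, s), (n, y), (q, n), (q, s), (s, n), (s, q), (y, k), (y, n)}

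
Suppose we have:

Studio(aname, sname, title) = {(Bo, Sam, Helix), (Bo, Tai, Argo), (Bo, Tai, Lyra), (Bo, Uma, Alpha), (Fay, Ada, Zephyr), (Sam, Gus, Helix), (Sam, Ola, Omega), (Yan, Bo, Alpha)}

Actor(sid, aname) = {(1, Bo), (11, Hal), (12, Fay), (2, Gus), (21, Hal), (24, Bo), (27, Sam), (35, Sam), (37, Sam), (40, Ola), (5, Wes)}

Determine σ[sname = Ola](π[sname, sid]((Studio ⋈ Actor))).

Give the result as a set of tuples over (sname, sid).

Natural join on aname: {(Bo, Sam, Helix, 1), (Bo, Sam, Helix, 24), (Bo, Tai, Argo, 1), (Bo, Tai, Argo, 24), (Bo, Tai, Lyra, 1), (Bo, Tai, Lyra, 24), (Bo, Uma, Alpha, 1), (Bo, Uma, Alpha, 24), (Fay, Ada, Zephyr, 12), (Sam, Gus, Helix, 27), (Sam, Gus, Helix, 35), (Sam, Gus, Helix, 37), (Sam, Ola, Omega, 27), (Sam, Ola, Omega, 35), (Sam, Ola, Omega, 37)}
Projecting to sname, sid (2 duplicate(s) eliminated): {(Ada, 12), (Gus, 27), (Gus, 35), (Gus, 37), (Ola, 27), (Ola, 35), (Ola, 37), (Sam, 1), (Sam, 24), (Tai, 1), (Tai, 24), (Uma, 1), (Uma, 24)}
Filtering on sname = Ola leaves {(Ola, 27), (Ola, 35), (Ola, 37)}.

{(Ola, 27), (Ola, 35), (Ola, 37)}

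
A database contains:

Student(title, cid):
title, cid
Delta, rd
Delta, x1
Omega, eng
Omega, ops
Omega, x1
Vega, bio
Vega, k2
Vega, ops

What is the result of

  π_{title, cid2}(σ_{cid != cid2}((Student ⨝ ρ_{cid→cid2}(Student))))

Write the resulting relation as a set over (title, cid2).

ρ[cid→cid2]: schema becomes (title, cid2); tuples unchanged.
Joining Student and ρ_{cid→cid2}(Student) on title yields {(Delta, rd, rd), (Delta, rd, x1), (Delta, x1, rd), (Delta, x1, x1), (Omega, eng, eng), (Omega, eng, ops), (Omega, eng, x1), (Omega, ops, eng), (Omega, ops, ops), (Omega, ops, x1), (Omega, x1, eng), (Omega, x1, ops), (Omega, x1, x1), (Vega, bio, bio), (Vega, bio, k2), (Vega, bio, ops), (Vega, k2, bio), (Vega, k2, k2), (Vega, k2, ops), (Vega, ops, bio), (Vega, ops, k2), (Vega, ops, ops)}.
σ[cid != cid2]: keep tuples satisfying cid != cid2 → {(Delta, rd, x1), (Delta, x1, rd), (Omega, eng, ops), (Omega, eng, x1), (Omega, ops, eng), (Omega, ops, x1), (Omega, x1, eng), (Omega, x1, ops), (Vega, bio, k2), (Vega, bio, ops), (Vega, k2, bio), (Vega, k2, ops), (Vega, ops, bio), (Vega, ops, k2)}
Keep only column(s) title, cid2 (6 duplicate(s) eliminated): {(Delta, rd), (Delta, x1), (Omega, eng), (Omega, ops), (Omega, x1), (Vega, bio), (Vega, k2), (Vega, ops)}

{(Delta, rd), (Delta, x1), (Omega, eng), (Omega, ops), (Omega, x1), (Vega, bio), (Vega, k2), (Vega, ops)}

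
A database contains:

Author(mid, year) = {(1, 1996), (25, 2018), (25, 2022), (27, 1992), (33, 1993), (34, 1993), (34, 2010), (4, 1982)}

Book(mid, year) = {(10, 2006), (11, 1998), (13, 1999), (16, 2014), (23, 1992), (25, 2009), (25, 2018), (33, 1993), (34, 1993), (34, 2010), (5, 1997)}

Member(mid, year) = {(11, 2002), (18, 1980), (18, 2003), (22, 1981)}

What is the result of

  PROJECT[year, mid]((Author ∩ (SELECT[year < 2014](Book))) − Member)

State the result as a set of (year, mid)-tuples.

{(1993, 33), (1993, 34), (2010, 34)}

σ[year < 2014]: keep tuples satisfying year < 2014 → {(10, 2006), (11, 1998), (13, 1999), (23, 1992), (25, 2009), (33, 1993), (34, 1993), (34, 2010), (5, 1997)}
Taking the intersection: {(33, 1993), (34, 1993), (34, 2010)}
Taking the difference: {(33, 1993), (34, 1993), (34, 2010)}
π_{year, mid} gives {(1993, 33), (1993, 34), (2010, 34)}.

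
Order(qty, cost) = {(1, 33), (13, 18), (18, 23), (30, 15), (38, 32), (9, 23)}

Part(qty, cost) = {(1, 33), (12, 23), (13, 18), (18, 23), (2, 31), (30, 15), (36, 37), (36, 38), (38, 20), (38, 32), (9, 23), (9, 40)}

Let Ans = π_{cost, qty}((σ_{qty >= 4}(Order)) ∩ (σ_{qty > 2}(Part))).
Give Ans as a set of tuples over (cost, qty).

Apply σ_{qty >= 4}; surviving tuples: {(13, 18), (18, 23), (30, 15), (38, 32), (9, 23)}
Apply σ_{qty > 2}; surviving tuples: {(12, 23), (13, 18), (18, 23), (30, 15), (36, 37), (36, 38), (38, 20), (38, 32), (9, 23), (9, 40)}
Taking the intersection: {(13, 18), (18, 23), (30, 15), (38, 32), (9, 23)}
π_{cost, qty} gives {(15, 30), (18, 13), (23, 18), (23, 9), (32, 38)}.

{(15, 30), (18, 13), (23, 18), (23, 9), (32, 38)}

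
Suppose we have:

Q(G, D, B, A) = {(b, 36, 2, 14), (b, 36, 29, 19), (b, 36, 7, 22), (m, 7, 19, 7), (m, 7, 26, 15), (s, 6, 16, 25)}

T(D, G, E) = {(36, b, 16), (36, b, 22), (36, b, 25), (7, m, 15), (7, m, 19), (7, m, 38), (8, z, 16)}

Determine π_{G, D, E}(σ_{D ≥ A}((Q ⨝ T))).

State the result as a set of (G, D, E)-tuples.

{(b, 36, 16), (b, 36, 22), (b, 36, 25), (m, 7, 15), (m, 7, 19), (m, 7, 38)}

Natural join on G, D: {(b, 36, 2, 14, 16), (b, 36, 2, 14, 22), (b, 36, 2, 14, 25), (b, 36, 29, 19, 16), (b, 36, 29, 19, 22), (b, 36, 29, 19, 25), (b, 36, 7, 22, 16), (b, 36, 7, 22, 22), (b, 36, 7, 22, 25), (m, 7, 19, 7, 15), (m, 7, 19, 7, 19), (m, 7, 19, 7, 38), (m, 7, 26, 15, 15), (m, 7, 26, 15, 19), (m, 7, 26, 15, 38)}
Filtering on D ≥ A leaves {(b, 36, 2, 14, 16), (b, 36, 2, 14, 22), (b, 36, 2, 14, 25), (b, 36, 29, 19, 16), (b, 36, 29, 19, 22), (b, 36, 29, 19, 25), (b, 36, 7, 22, 16), (b, 36, 7, 22, 22), (b, 36, 7, 22, 25), (m, 7, 19, 7, 15), (m, 7, 19, 7, 19), (m, 7, 19, 7, 38)}.
Projecting to G, D, E (6 duplicate(s) eliminated): {(b, 36, 16), (b, 36, 22), (b, 36, 25), (m, 7, 15), (m, 7, 19), (m, 7, 38)}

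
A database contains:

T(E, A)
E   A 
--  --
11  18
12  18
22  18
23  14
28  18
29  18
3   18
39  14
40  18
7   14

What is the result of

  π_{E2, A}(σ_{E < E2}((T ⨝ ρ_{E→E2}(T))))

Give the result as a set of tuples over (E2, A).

{(11, 18), (12, 18), (22, 18), (23, 14), (28, 18), (29, 18), (39, 14), (40, 18)}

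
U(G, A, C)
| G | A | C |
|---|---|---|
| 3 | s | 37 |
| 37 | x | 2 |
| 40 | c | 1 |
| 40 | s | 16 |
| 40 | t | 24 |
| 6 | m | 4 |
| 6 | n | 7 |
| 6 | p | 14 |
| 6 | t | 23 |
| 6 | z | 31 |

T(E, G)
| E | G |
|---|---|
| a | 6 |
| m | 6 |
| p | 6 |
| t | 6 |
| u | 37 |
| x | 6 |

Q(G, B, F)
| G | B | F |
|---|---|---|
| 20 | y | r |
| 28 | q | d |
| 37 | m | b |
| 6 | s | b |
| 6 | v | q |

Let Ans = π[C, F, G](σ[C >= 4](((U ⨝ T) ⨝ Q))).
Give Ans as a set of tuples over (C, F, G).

{(14, b, 6), (14, q, 6), (23, b, 6), (23, q, 6), (31, b, 6), (31, q, 6), (4, b, 6), (4, q, 6), (7, b, 6), (7, q, 6)}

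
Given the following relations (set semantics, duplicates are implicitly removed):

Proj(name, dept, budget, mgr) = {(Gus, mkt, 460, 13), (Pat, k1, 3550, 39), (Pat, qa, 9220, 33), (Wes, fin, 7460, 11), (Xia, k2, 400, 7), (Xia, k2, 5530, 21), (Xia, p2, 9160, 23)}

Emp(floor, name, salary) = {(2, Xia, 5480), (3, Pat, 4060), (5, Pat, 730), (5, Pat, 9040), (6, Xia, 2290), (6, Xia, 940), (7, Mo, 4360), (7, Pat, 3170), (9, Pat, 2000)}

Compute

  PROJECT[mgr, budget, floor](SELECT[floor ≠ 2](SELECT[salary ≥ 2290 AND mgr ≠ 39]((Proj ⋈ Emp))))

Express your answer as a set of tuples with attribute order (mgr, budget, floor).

{(21, 5530, 6), (23, 9160, 6), (33, 9220, 3), (33, 9220, 5), (33, 9220, 7), (7, 400, 6)}

Joining Proj and Emp on name yields {(Pat, k1, 3550, 39, 3, 4060), (Pat, k1, 3550, 39, 5, 730), (Pat, k1, 3550, 39, 5, 9040), (Pat, k1, 3550, 39, 7, 3170), (Pat, k1, 3550, 39, 9, 2000), (Pat, qa, 9220, 33, 3, 4060), (Pat, qa, 9220, 33, 5, 730), (Pat, qa, 9220, 33, 5, 9040), (Pat, qa, 9220, 33, 7, 3170), (Pat, qa, 9220, 33, 9, 2000), (Xia, k2, 400, 7, 2, 5480), (Xia, k2, 400, 7, 6, 2290), (Xia, k2, 400, 7, 6, 940), (Xia, k2, 5530, 21, 2, 5480), (Xia, k2, 5530, 21, 6, 2290), (Xia, k2, 5530, 21, 6, 940), (Xia, p2, 9160, 23, 2, 5480), (Xia, p2, 9160, 23, 6, 2290), (Xia, p2, 9160, 23, 6, 940)}.
Apply σ_{salary ≥ 2290 AND mgr ≠ 39}; surviving tuples: {(Pat, qa, 9220, 33, 3, 4060), (Pat, qa, 9220, 33, 5, 9040), (Pat, qa, 9220, 33, 7, 3170), (Xia, k2, 400, 7, 2, 5480), (Xia, k2, 400, 7, 6, 2290), (Xia, k2, 5530, 21, 2, 5480), (Xia, k2, 5530, 21, 6, 2290), (Xia, p2, 9160, 23, 2, 5480), (Xia, p2, 9160, 23, 6, 2290)}
Apply σ_{floor ≠ 2}; surviving tuples: {(Pat, qa, 9220, 33, 3, 4060), (Pat, qa, 9220, 33, 5, 9040), (Pat, qa, 9220, 33, 7, 3170), (Xia, k2, 400, 7, 6, 2290), (Xia, k2, 5530, 21, 6, 2290), (Xia, p2, 9160, 23, 6, 2290)}
Keep only column(s) mgr, budget, floor: {(21, 5530, 6), (23, 9160, 6), (33, 9220, 3), (33, 9220, 5), (33, 9220, 7), (7, 400, 6)}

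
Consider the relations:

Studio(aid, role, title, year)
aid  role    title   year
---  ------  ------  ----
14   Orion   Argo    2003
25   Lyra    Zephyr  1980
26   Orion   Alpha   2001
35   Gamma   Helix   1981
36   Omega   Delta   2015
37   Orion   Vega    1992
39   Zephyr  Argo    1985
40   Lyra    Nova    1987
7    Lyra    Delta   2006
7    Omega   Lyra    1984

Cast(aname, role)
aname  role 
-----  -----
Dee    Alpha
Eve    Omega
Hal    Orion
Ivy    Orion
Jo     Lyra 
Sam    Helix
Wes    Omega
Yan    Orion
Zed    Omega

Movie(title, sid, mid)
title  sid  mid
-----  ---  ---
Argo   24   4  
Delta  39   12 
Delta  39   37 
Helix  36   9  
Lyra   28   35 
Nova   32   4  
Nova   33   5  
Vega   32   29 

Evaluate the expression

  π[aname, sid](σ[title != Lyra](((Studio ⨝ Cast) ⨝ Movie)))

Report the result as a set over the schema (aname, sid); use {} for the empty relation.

{(Eve, 39), (Hal, 24), (Hal, 32), (Ivy, 24), (Ivy, 32), (Jo, 32), (Jo, 33), (Jo, 39), (Wes, 39), (Yan, 24), (Yan, 32), (Zed, 39)}

Joining Studio and Cast on role yields {(14, Orion, Argo, 2003, Hal), (14, Orion, Argo, 2003, Ivy), (14, Orion, Argo, 2003, Yan), (25, Lyra, Zephyr, 1980, Jo), (26, Orion, Alpha, 2001, Hal), (26, Orion, Alpha, 2001, Ivy), (26, Orion, Alpha, 2001, Yan), (36, Omega, Delta, 2015, Eve), (36, Omega, Delta, 2015, Wes), (36, Omega, Delta, 2015, Zed), (37, Orion, Vega, 1992, Hal), (37, Orion, Vega, 1992, Ivy), (37, Orion, Vega, 1992, Yan), (40, Lyra, Nova, 1987, Jo), (7, Lyra, Delta, 2006, Jo), (7, Omega, Lyra, 1984, Eve), (7, Omega, Lyra, 1984, Wes), (7, Omega, Lyra, 1984, Zed)}.
Joining (Studio ⨝ Cast) and Movie on title yields {(14, Orion, Argo, 2003, Hal, 24, 4), (14, Orion, Argo, 2003, Ivy, 24, 4), (14, Orion, Argo, 2003, Yan, 24, 4), (36, Omega, Delta, 2015, Eve, 39, 12), (36, Omega, Delta, 2015, Eve, 39, 37), (36, Omega, Delta, 2015, Wes, 39, 12), (36, Omega, Delta, 2015, Wes, 39, 37), (36, Omega, Delta, 2015, Zed, 39, 12), (36, Omega, Delta, 2015, Zed, 39, 37), (37, Orion, Vega, 1992, Hal, 32, 29), (37, Orion, Vega, 1992, Ivy, 32, 29), (37, Orion, Vega, 1992, Yan, 32, 29), (40, Lyra, Nova, 1987, Jo, 32, 4), (40, Lyra, Nova, 1987, Jo, 33, 5), (7, Lyra, Delta, 2006, Jo, 39, 12), (7, Lyra, Delta, 2006, Jo, 39, 37), (7, Omega, Lyra, 1984, Eve, 28, 35), (7, Omega, Lyra, 1984, Wes, 28, 35), (7, Omega, Lyra, 1984, Zed, 28, 35)}.
Apply σ_{title != Lyra}; surviving tuples: {(14, Orion, Argo, 2003, Hal, 24, 4), (14, Orion, Argo, 2003, Ivy, 24, 4), (14, Orion, Argo, 2003, Yan, 24, 4), (36, Omega, Delta, 2015, Eve, 39, 12), (36, Omega, Delta, 2015, Eve, 39, 37), (36, Omega, Delta, 2015, Wes, 39, 12), (36, Omega, Delta, 2015, Wes, 39, 37), (36, Omega, Delta, 2015, Zed, 39, 12), (36, Omega, Delta, 2015, Zed, 39, 37), (37, Orion, Vega, 1992, Hal, 32, 29), (37, Orion, Vega, 1992, Ivy, 32, 29), (37, Orion, Vega, 1992, Yan, 32, 29), (40, Lyra, Nova, 1987, Jo, 32, 4), (40, Lyra, Nova, 1987, Jo, 33, 5), (7, Lyra, Delta, 2006, Jo, 39, 12), (7, Lyra, Delta, 2006, Jo, 39, 37)}
π_{aname, sid} gives {(Eve, 39), (Hal, 24), (Hal, 32), (Ivy, 24), (Ivy, 32), (Jo, 32), (Jo, 33), (Jo, 39), (Wes, 39), (Yan, 24), (Yan, 32), (Zed, 39)} (4 duplicate(s) eliminated).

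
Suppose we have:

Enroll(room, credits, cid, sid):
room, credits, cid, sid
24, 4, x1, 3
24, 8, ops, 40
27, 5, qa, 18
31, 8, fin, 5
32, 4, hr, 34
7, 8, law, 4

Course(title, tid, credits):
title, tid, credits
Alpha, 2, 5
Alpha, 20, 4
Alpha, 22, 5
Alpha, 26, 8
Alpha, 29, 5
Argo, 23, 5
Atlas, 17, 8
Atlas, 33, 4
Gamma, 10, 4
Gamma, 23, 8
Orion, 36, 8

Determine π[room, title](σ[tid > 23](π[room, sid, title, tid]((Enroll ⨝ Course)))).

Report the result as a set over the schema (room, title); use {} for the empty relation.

{(24, Alpha), (24, Atlas), (24, Orion), (27, Alpha), (31, Alpha), (31, Orion), (32, Atlas), (7, Alpha), (7, Orion)}

Enroll ⋈ Course (natural join on credits): {(24, 4, x1, 3, Alpha, 20), (24, 4, x1, 3, Atlas, 33), (24, 4, x1, 3, Gamma, 10), (24, 8, ops, 40, Alpha, 26), (24, 8, ops, 40, Atlas, 17), (24, 8, ops, 40, Gamma, 23), (24, 8, ops, 40, Orion, 36), (27, 5, qa, 18, Alpha, 2), (27, 5, qa, 18, Alpha, 22), (27, 5, qa, 18, Alpha, 29), (27, 5, qa, 18, Argo, 23), (31, 8, fin, 5, Alpha, 26), (31, 8, fin, 5, Atlas, 17), (31, 8, fin, 5, Gamma, 23), (31, 8, fin, 5, Orion, 36), (32, 4, hr, 34, Alpha, 20), (32, 4, hr, 34, Atlas, 33), (32, 4, hr, 34, Gamma, 10), (7, 8, law, 4, Alpha, 26), (7, 8, law, 4, Atlas, 17), (7, 8, law, 4, Gamma, 23), (7, 8, law, 4, Orion, 36)}
Projecting to room, sid, title, tid: {(24, 3, Alpha, 20), (24, 3, Atlas, 33), (24, 3, Gamma, 10), (24, 40, Alpha, 26), (24, 40, Atlas, 17), (24, 40, Gamma, 23), (24, 40, Orion, 36), (27, 18, Alpha, 2), (27, 18, Alpha, 22), (27, 18, Alpha, 29), (27, 18, Argo, 23), (31, 5, Alpha, 26), (31, 5, Atlas, 17), (31, 5, Gamma, 23), (31, 5, Orion, 36), (32, 34, Alpha, 20), (32, 34, Atlas, 33), (32, 34, Gamma, 10), (7, 4, Alpha, 26), (7, 4, Atlas, 17), (7, 4, Gamma, 23), (7, 4, Orion, 36)}
Apply σ_{tid > 23}; surviving tuples: {(24, 3, Atlas, 33), (24, 40, Alpha, 26), (24, 40, Orion, 36), (27, 18, Alpha, 29), (31, 5, Alpha, 26), (31, 5, Orion, 36), (32, 34, Atlas, 33), (7, 4, Alpha, 26), (7, 4, Orion, 36)}
Projecting to room, title: {(24, Alpha), (24, Atlas), (24, Orion), (27, Alpha), (31, Alpha), (31, Orion), (32, Atlas), (7, Alpha), (7, Orion)}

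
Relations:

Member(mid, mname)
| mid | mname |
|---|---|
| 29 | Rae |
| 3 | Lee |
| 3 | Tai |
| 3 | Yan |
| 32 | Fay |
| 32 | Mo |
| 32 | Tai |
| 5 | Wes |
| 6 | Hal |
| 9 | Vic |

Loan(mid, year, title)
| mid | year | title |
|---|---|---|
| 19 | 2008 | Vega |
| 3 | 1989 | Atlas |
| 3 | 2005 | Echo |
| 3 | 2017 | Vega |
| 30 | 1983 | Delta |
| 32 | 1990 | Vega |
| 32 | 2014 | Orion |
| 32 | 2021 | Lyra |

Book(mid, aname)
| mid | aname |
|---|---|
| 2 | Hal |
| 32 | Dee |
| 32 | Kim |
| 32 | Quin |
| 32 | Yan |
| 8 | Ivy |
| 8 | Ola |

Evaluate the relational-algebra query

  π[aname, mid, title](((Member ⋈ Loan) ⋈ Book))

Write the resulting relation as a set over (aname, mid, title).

{(Dee, 32, Lyra), (Dee, 32, Orion), (Dee, 32, Vega), (Kim, 32, Lyra), (Kim, 32, Orion), (Kim, 32, Vega), (Quin, 32, Lyra), (Quin, 32, Orion), (Quin, 32, Vega), (Yan, 32, Lyra), (Yan, 32, Orion), (Yan, 32, Vega)}

Joining Member and Loan on mid yields {(3, Lee, 1989, Atlas), (3, Lee, 2005, Echo), (3, Lee, 2017, Vega), (3, Tai, 1989, Atlas), (3, Tai, 2005, Echo), (3, Tai, 2017, Vega), (3, Yan, 1989, Atlas), (3, Yan, 2005, Echo), (3, Yan, 2017, Vega), (32, Fay, 1990, Vega), (32, Fay, 2014, Orion), (32, Fay, 2021, Lyra), (32, Mo, 1990, Vega), (32, Mo, 2014, Orion), (32, Mo, 2021, Lyra), (32, Tai, 1990, Vega), (32, Tai, 2014, Orion), (32, Tai, 2021, Lyra)}.
Joining (Member ⋈ Loan) and Book on mid yields {(32, Fay, 1990, Vega, Dee), (32, Fay, 1990, Vega, Kim), (32, Fay, 1990, Vega, Quin), (32, Fay, 1990, Vega, Yan), (32, Fay, 2014, Orion, Dee), (32, Fay, 2014, Orion, Kim), (32, Fay, 2014, Orion, Quin), (32, Fay, 2014, Orion, Yan), (32, Fay, 2021, Lyra, Dee), (32, Fay, 2021, Lyra, Kim), (32, Fay, 2021, Lyra, Quin), (32, Fay, 2021, Lyra, Yan), (32, Mo, 1990, Vega, Dee), (32, Mo, 1990, Vega, Kim), (32, Mo, 1990, Vega, Quin), (32, Mo, 1990, Vega, Yan), (32, Mo, 2014, Orion, Dee), (32, Mo, 2014, Orion, Kim), (32, Mo, 2014, Orion, Quin), (32, Mo, 2014, Orion, Yan), (32, Mo, 2021, Lyra, Dee), (32, Mo, 2021, Lyra, Kim), (32, Mo, 2021, Lyra, Quin), (32, Mo, 2021, Lyra, Yan), (32, Tai, 1990, Vega, Dee), (32, Tai, 1990, Vega, Kim), (32, Tai, 1990, Vega, Quin), (32, Tai, 1990, Vega, Yan), (32, Tai, 2014, Orion, Dee), (32, Tai, 2014, Orion, Kim), (32, Tai, 2014, Orion, Quin), (32, Tai, 2014, Orion, Yan), (32, Tai, 2021, Lyra, Dee), (32, Tai, 2021, Lyra, Kim), (32, Tai, 2021, Lyra, Quin), (32, Tai, 2021, Lyra, Yan)}.
π_{aname, mid, title} gives {(Dee, 32, Lyra), (Dee, 32, Orion), (Dee, 32, Vega), (Kim, 32, Lyra), (Kim, 32, Orion), (Kim, 32, Vega), (Quin, 32, Lyra), (Quin, 32, Orion), (Quin, 32, Vega), (Yan, 32, Lyra), (Yan, 32, Orion), (Yan, 32, Vega)} (24 duplicate(s) eliminated).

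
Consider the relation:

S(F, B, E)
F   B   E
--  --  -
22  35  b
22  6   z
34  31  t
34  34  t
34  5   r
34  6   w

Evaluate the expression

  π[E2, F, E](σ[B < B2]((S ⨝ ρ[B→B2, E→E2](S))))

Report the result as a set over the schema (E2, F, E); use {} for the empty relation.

{(b, 22, z), (t, 34, r), (t, 34, t), (t, 34, w), (w, 34, r)}

ρ[B→B2, E→E2]: schema becomes (F, B2, E2); tuples unchanged.
Joining S and ρ[B→B2, E→E2](S) on F yields {(22, 35, b, 35, b), (22, 35, b, 6, z), (22, 6, z, 35, b), (22, 6, z, 6, z), (34, 31, t, 31, t), (34, 31, t, 34, t), (34, 31, t, 5, r), (34, 31, t, 6, w), (34, 34, t, 31, t), (34, 34, t, 34, t), (34, 34, t, 5, r), (34, 34, t, 6, w), (34, 5, r, 31, t), (34, 5, r, 34, t), (34, 5, r, 5, r), (34, 5, r, 6, w), (34, 6, w, 31, t), (34, 6, w, 34, t), (34, 6, w, 5, r), (34, 6, w, 6, w)}.
Apply σ_{B < B2}; surviving tuples: {(22, 6, z, 35, b), (34, 31, t, 34, t), (34, 5, r, 31, t), (34, 5, r, 34, t), (34, 5, r, 6, w), (34, 6, w, 31, t), (34, 6, w, 34, t)}
π_{E2, F, E} gives {(b, 22, z), (t, 34, r), (t, 34, t), (t, 34, w), (w, 34, r)} (2 duplicate(s) eliminated).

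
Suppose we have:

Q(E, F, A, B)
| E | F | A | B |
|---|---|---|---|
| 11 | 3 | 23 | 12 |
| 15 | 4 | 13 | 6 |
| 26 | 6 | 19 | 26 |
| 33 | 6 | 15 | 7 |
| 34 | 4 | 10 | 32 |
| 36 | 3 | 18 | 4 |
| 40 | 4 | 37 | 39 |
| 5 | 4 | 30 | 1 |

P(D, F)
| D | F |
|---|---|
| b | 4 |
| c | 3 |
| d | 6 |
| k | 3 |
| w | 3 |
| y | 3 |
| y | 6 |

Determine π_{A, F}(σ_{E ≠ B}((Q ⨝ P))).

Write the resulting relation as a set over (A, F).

Q ⋈ P (natural join on F): {(11, 3, 23, 12, c), (11, 3, 23, 12, k), (11, 3, 23, 12, w), (11, 3, 23, 12, y), (15, 4, 13, 6, b), (26, 6, 19, 26, d), (26, 6, 19, 26, y), (33, 6, 15, 7, d), (33, 6, 15, 7, y), (34, 4, 10, 32, b), (36, 3, 18, 4, c), (36, 3, 18, 4, k), (36, 3, 18, 4, w), (36, 3, 18, 4, y), (40, 4, 37, 39, b), (5, 4, 30, 1, b)}
σ[E ≠ B]: keep tuples satisfying E ≠ B → {(11, 3, 23, 12, c), (11, 3, 23, 12, k), (11, 3, 23, 12, w), (11, 3, 23, 12, y), (15, 4, 13, 6, b), (33, 6, 15, 7, d), (33, 6, 15, 7, y), (34, 4, 10, 32, b), (36, 3, 18, 4, c), (36, 3, 18, 4, k), (36, 3, 18, 4, w), (36, 3, 18, 4, y), (40, 4, 37, 39, b), (5, 4, 30, 1, b)}
π_{A, F} gives {(10, 4), (13, 4), (15, 6), (18, 3), (23, 3), (30, 4), (37, 4)} (7 duplicate(s) eliminated).

{(10, 4), (13, 4), (15, 6), (18, 3), (23, 3), (30, 4), (37, 4)}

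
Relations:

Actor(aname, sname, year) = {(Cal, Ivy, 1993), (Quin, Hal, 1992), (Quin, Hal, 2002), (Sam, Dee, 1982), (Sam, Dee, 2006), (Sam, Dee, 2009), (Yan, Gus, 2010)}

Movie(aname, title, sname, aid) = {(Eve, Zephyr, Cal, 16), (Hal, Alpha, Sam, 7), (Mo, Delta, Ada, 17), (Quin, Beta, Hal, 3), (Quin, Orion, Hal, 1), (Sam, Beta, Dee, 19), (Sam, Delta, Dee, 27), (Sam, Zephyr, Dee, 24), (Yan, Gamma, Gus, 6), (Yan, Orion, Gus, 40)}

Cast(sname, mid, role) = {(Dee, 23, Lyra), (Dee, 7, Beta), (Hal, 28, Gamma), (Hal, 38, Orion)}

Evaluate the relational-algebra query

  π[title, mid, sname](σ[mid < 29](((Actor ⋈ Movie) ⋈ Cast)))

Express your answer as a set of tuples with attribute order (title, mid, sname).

{(Beta, 23, Dee), (Beta, 28, Hal), (Beta, 7, Dee), (Delta, 23, Dee), (Delta, 7, Dee), (Orion, 28, Hal), (Zephyr, 23, Dee), (Zephyr, 7, Dee)}

Natural join on aname, sname: {(Quin, Hal, 1992, Beta, 3), (Quin, Hal, 1992, Orion, 1), (Quin, Hal, 2002, Beta, 3), (Quin, Hal, 2002, Orion, 1), (Sam, Dee, 1982, Beta, 19), (Sam, Dee, 1982, Delta, 27), (Sam, Dee, 1982, Zephyr, 24), (Sam, Dee, 2006, Beta, 19), (Sam, Dee, 2006, Delta, 27), (Sam, Dee, 2006, Zephyr, 24), (Sam, Dee, 2009, Beta, 19), (Sam, Dee, 2009, Delta, 27), (Sam, Dee, 2009, Zephyr, 24), (Yan, Gus, 2010, Gamma, 6), (Yan, Gus, 2010, Orion, 40)}
Natural join on sname: {(Quin, Hal, 1992, Beta, 3, 28, Gamma), (Quin, Hal, 1992, Beta, 3, 38, Orion), (Quin, Hal, 1992, Orion, 1, 28, Gamma), (Quin, Hal, 1992, Orion, 1, 38, Orion), (Quin, Hal, 2002, Beta, 3, 28, Gamma), (Quin, Hal, 2002, Beta, 3, 38, Orion), (Quin, Hal, 2002, Orion, 1, 28, Gamma), (Quin, Hal, 2002, Orion, 1, 38, Orion), (Sam, Dee, 1982, Beta, 19, 23, Lyra), (Sam, Dee, 1982, Beta, 19, 7, Beta), (Sam, Dee, 1982, Delta, 27, 23, Lyra), (Sam, Dee, 1982, Delta, 27, 7, Beta), (Sam, Dee, 1982, Zephyr, 24, 23, Lyra), (Sam, Dee, 1982, Zephyr, 24, 7, Beta), (Sam, Dee, 2006, Beta, 19, 23, Lyra), (Sam, Dee, 2006, Beta, 19, 7, Beta), (Sam, Dee, 2006, Delta, 27, 23, Lyra), (Sam, Dee, 2006, Delta, 27, 7, Beta), (Sam, Dee, 2006, Zephyr, 24, 23, Lyra), (Sam, Dee, 2006, Zephyr, 24, 7, Beta), (Sam, Dee, 2009, Beta, 19, 23, Lyra), (Sam, Dee, 2009, Beta, 19, 7, Beta), (Sam, Dee, 2009, Delta, 27, 23, Lyra), (Sam, Dee, 2009, Delta, 27, 7, Beta), (Sam, Dee, 2009, Zephyr, 24, 23, Lyra), (Sam, Dee, 2009, Zephyr, 24, 7, Beta)}
Filtering on mid < 29 leaves {(Quin, Hal, 1992, Beta, 3, 28, Gamma), (Quin, Hal, 1992, Orion, 1, 28, Gamma), (Quin, Hal, 2002, Beta, 3, 28, Gamma), (Quin, Hal, 2002, Orion, 1, 28, Gamma), (Sam, Dee, 1982, Beta, 19, 23, Lyra), (Sam, Dee, 1982, Beta, 19, 7, Beta), (Sam, Dee, 1982, Delta, 27, 23, Lyra), (Sam, Dee, 1982, Delta, 27, 7, Beta), (Sam, Dee, 1982, Zephyr, 24, 23, Lyra), (Sam, Dee, 1982, Zephyr, 24, 7, Beta), (Sam, Dee, 2006, Beta, 19, 23, Lyra), (Sam, Dee, 2006, Beta, 19, 7, Beta), (Sam, Dee, 2006, Delta, 27, 23, Lyra), (Sam, Dee, 2006, Delta, 27, 7, Beta), (Sam, Dee, 2006, Zephyr, 24, 23, Lyra), (Sam, Dee, 2006, Zephyr, 24, 7, Beta), (Sam, Dee, 2009, Beta, 19, 23, Lyra), (Sam, Dee, 2009, Beta, 19, 7, Beta), (Sam, Dee, 2009, Delta, 27, 23, Lyra), (Sam, Dee, 2009, Delta, 27, 7, Beta), (Sam, Dee, 2009, Zephyr, 24, 23, Lyra), (Sam, Dee, 2009, Zephyr, 24, 7, Beta)}.
π_{title, mid, sname} gives {(Beta, 23, Dee), (Beta, 28, Hal), (Beta, 7, Dee), (Delta, 23, Dee), (Delta, 7, Dee), (Orion, 28, Hal), (Zephyr, 23, Dee), (Zephyr, 7, Dee)} (14 duplicate(s) eliminated).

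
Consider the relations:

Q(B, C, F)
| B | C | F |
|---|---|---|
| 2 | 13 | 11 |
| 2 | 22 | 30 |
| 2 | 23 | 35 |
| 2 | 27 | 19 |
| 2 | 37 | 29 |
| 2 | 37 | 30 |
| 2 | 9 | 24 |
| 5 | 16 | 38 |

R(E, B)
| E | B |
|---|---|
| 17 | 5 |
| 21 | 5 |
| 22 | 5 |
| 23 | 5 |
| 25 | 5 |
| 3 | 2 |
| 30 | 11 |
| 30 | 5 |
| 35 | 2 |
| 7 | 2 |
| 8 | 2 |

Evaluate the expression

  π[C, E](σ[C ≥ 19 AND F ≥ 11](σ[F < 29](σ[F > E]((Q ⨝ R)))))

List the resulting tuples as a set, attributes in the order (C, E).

Joining Q and R on B yields {(2, 13, 11, 3), (2, 13, 11, 35), (2, 13, 11, 7), (2, 13, 11, 8), (2, 22, 30, 3), (2, 22, 30, 35), (2, 22, 30, 7), (2, 22, 30, 8), (2, 23, 35, 3), (2, 23, 35, 35), (2, 23, 35, 7), (2, 23, 35, 8), (2, 27, 19, 3), (2, 27, 19, 35), (2, 27, 19, 7), (2, 27, 19, 8), (2, 37, 29, 3), (2, 37, 29, 35), (2, 37, 29, 7), (2, 37, 29, 8), (2, 37, 30, 3), (2, 37, 30, 35), (2, 37, 30, 7), (2, 37, 30, 8), (2, 9, 24, 3), (2, 9, 24, 35), (2, 9, 24, 7), (2, 9, 24, 8), (5, 16, 38, 17), (5, 16, 38, 21), (5, 16, 38, 22), (5, 16, 38, 23), (5, 16, 38, 25), (5, 16, 38, 30)}.
Selection F > E: {(2, 13, 11, 3), (2, 13, 11, 7), (2, 13, 11, 8), (2, 22, 30, 3), (2, 22, 30, 7), (2, 22, 30, 8), (2, 23, 35, 3), (2, 23, 35, 7), (2, 23, 35, 8), (2, 27, 19, 3), (2, 27, 19, 7), (2, 27, 19, 8), (2, 37, 29, 3), (2, 37, 29, 7), (2, 37, 29, 8), (2, 37, 30, 3), (2, 37, 30, 7), (2, 37, 30, 8), (2, 9, 24, 3), (2, 9, 24, 7), (2, 9, 24, 8), (5, 16, 38, 17), (5, 16, 38, 21), (5, 16, 38, 22), (5, 16, 38, 23), (5, 16, 38, 25), (5, 16, 38, 30)}
Selection F < 29: {(2, 13, 11, 3), (2, 13, 11, 7), (2, 13, 11, 8), (2, 27, 19, 3), (2, 27, 19, 7), (2, 27, 19, 8), (2, 9, 24, 3), (2, 9, 24, 7), (2, 9, 24, 8)}
Selection C ≥ 19 AND F ≥ 11: {(2, 27, 19, 3), (2, 27, 19, 7), (2, 27, 19, 8)}
Keep only column(s) C, E: {(27, 3), (27, 7), (27, 8)}

{(27, 3), (27, 7), (27, 8)}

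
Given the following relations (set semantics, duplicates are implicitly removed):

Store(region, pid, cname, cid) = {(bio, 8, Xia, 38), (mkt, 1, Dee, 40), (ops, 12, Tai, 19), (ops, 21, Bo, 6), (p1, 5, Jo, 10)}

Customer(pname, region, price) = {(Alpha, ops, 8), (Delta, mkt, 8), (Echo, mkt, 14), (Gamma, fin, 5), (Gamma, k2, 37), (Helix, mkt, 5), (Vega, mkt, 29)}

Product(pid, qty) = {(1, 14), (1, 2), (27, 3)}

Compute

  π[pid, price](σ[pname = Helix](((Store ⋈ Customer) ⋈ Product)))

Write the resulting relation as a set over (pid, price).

Natural join on region: {(mkt, 1, Dee, 40, Delta, 8), (mkt, 1, Dee, 40, Echo, 14), (mkt, 1, Dee, 40, Helix, 5), (mkt, 1, Dee, 40, Vega, 29), (ops, 12, Tai, 19, Alpha, 8), (ops, 21, Bo, 6, Alpha, 8)}
Natural join on pid: {(mkt, 1, Dee, 40, Delta, 8, 14), (mkt, 1, Dee, 40, Delta, 8, 2), (mkt, 1, Dee, 40, Echo, 14, 14), (mkt, 1, Dee, 40, Echo, 14, 2), (mkt, 1, Dee, 40, Helix, 5, 14), (mkt, 1, Dee, 40, Helix, 5, 2), (mkt, 1, Dee, 40, Vega, 29, 14), (mkt, 1, Dee, 40, Vega, 29, 2)}
Selection pname = Helix: {(mkt, 1, Dee, 40, Helix, 5, 14), (mkt, 1, Dee, 40, Helix, 5, 2)}
π_{pid, price} gives {(1, 5)} (1 duplicate(s) eliminated).

{(1, 5)}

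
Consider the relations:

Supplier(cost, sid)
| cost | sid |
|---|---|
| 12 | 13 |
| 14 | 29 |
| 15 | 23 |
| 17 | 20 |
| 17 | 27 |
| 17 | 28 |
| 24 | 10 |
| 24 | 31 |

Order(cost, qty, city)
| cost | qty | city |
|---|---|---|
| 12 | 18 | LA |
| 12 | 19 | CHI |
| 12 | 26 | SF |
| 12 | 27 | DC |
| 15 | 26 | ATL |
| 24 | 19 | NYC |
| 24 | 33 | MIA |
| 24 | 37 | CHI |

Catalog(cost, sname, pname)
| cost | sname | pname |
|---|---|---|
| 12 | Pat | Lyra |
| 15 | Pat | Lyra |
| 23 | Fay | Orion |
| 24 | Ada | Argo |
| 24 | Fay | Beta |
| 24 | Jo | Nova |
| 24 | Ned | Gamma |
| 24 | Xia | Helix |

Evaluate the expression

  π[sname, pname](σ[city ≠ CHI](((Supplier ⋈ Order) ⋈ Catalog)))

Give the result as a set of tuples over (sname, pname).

Supplier ⋈ Order (natural join on cost): {(12, 13, 18, LA), (12, 13, 19, CHI), (12, 13, 26, SF), (12, 13, 27, DC), (15, 23, 26, ATL), (24, 10, 19, NYC), (24, 10, 33, MIA), (24, 10, 37, CHI), (24, 31, 19, NYC), (24, 31, 33, MIA), (24, 31, 37, CHI)}
(Supplier ⋈ Order) ⋈ Catalog (natural join on cost): {(12, 13, 18, LA, Pat, Lyra), (12, 13, 19, CHI, Pat, Lyra), (12, 13, 26, SF, Pat, Lyra), (12, 13, 27, DC, Pat, Lyra), (15, 23, 26, ATL, Pat, Lyra), (24, 10, 19, NYC, Ada, Argo), (24, 10, 19, NYC, Fay, Beta), (24, 10, 19, NYC, Jo, Nova), (24, 10, 19, NYC, Ned, Gamma), (24, 10, 19, NYC, Xia, Helix), (24, 10, 33, MIA, Ada, Argo), (24, 10, 33, MIA, Fay, Beta), (24, 10, 33, MIA, Jo, Nova), (24, 10, 33, MIA, Ned, Gamma), (24, 10, 33, MIA, Xia, Helix), (24, 10, 37, CHI, Ada, Argo), (24, 10, 37, CHI, Fay, Beta), (24, 10, 37, CHI, Jo, Nova), (24, 10, 37, CHI, Ned, Gamma), (24, 10, 37, CHI, Xia, Helix), (24, 31, 19, NYC, Ada, Argo), (24, 31, 19, NYC, Fay, Beta), (24, 31, 19, NYC, Jo, Nova), (24, 31, 19, NYC, Ned, Gamma), (24, 31, 19, NYC, Xia, Helix), (24, 31, 33, MIA, Ada, Argo), (24, 31, 33, MIA, Fay, Beta), (24, 31, 33, MIA, Jo, Nova), (24, 31, 33, MIA, Ned, Gamma), (24, 31, 33, MIA, Xia, Helix), (24, 31, 37, CHI, Ada, Argo), (24, 31, 37, CHI, Fay, Beta), (24, 31, 37, CHI, Jo, Nova), (24, 31, 37, CHI, Ned, Gamma), (24, 31, 37, CHI, Xia, Helix)}
Selection city ≠ CHI: {(12, 13, 18, LA, Pat, Lyra), (12, 13, 26, SF, Pat, Lyra), (12, 13, 27, DC, Pat, Lyra), (15, 23, 26, ATL, Pat, Lyra), (24, 10, 19, NYC, Ada, Argo), (24, 10, 19, NYC, Fay, Beta), (24, 10, 19, NYC, Jo, Nova), (24, 10, 19, NYC, Ned, Gamma), (24, 10, 19, NYC, Xia, Helix), (24, 10, 33, MIA, Ada, Argo), (24, 10, 33, MIA, Fay, Beta), (24, 10, 33, MIA, Jo, Nova), (24, 10, 33, MIA, Ned, Gamma), (24, 10, 33, MIA, Xia, Helix), (24, 31, 19, NYC, Ada, Argo), (24, 31, 19, NYC, Fay, Beta), (24, 31, 19, NYC, Jo, Nova), (24, 31, 19, NYC, Ned, Gamma), (24, 31, 19, NYC, Xia, Helix), (24, 31, 33, MIA, Ada, Argo), (24, 31, 33, MIA, Fay, Beta), (24, 31, 33, MIA, Jo, Nova), (24, 31, 33, MIA, Ned, Gamma), (24, 31, 33, MIA, Xia, Helix)}
Keep only column(s) sname, pname (18 duplicate(s) eliminated): {(Ada, Argo), (Fay, Beta), (Jo, Nova), (Ned, Gamma), (Pat, Lyra), (Xia, Helix)}

{(Ada, Argo), (Fay, Beta), (Jo, Nova), (Ned, Gamma), (Pat, Lyra), (Xia, Helix)}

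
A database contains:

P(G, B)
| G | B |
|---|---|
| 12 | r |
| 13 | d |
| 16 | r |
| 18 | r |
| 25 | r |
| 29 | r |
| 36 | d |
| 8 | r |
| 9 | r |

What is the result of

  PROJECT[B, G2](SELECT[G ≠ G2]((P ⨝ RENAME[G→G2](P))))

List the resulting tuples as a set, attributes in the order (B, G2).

{(d, 13), (d, 36), (r, 12), (r, 16), (r, 18), (r, 25), (r, 29), (r, 8), (r, 9)}

ρ[G→G2]: schema becomes (G2, B); tuples unchanged.
Natural join on B: {(12, r, 12), (12, r, 16), (12, r, 18), (12, r, 25), (12, r, 29), (12, r, 8), (12, r, 9), (13, d, 13), (13, d, 36), (16, r, 12), (16, r, 16), (16, r, 18), (16, r, 25), (16, r, 29), (16, r, 8), (16, r, 9), (18, r, 12), (18, r, 16), (18, r, 18), (18, r, 25), (18, r, 29), (18, r, 8), (18, r, 9), (25, r, 12), (25, r, 16), (25, r, 18), (25, r, 25), (25, r, 29), (25, r, 8), (25, r, 9), (29, r, 12), (29, r, 16), (29, r, 18), (29, r, 25), (29, r, 29), (29, r, 8), (29, r, 9), (36, d, 13), (36, d, 36), (8, r, 12), (8, r, 16), (8, r, 18), (8, r, 25), (8, r, 29), (8, r, 8), (8, r, 9), (9, r, 12), (9, r, 16), (9, r, 18), (9, r, 25), (9, r, 29), (9, r, 8), (9, r, 9)}
Apply σ_{G ≠ G2}; surviving tuples: {(12, r, 16), (12, r, 18), (12, r, 25), (12, r, 29), (12, r, 8), (12, r, 9), (13, d, 36), (16, r, 12), (16, r, 18), (16, r, 25), (16, r, 29), (16, r, 8), (16, r, 9), (18, r, 12), (18, r, 16), (18, r, 25), (18, r, 29), (18, r, 8), (18, r, 9), (25, r, 12), (25, r, 16), (25, r, 18), (25, r, 29), (25, r, 8), (25, r, 9), (29, r, 12), (29, r, 16), (29, r, 18), (29, r, 25), (29, r, 8), (29, r, 9), (36, d, 13), (8, r, 12), (8, r, 16), (8, r, 18), (8, r, 25), (8, r, 29), (8, r, 9), (9, r, 12), (9, r, 16), (9, r, 18), (9, r, 25), (9, r, 29), (9, r, 8)}
Projecting to B, G2 (35 duplicate(s) eliminated): {(d, 13), (d, 36), (r, 12), (r, 16), (r, 18), (r, 25), (r, 29), (r, 8), (r, 9)}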